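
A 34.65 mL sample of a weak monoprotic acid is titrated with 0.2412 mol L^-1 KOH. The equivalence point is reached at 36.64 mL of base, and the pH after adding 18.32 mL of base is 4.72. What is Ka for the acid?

18.32 mL is half of the equivalence volume, so this is the half-equivalence point where [HA] = [A^-].
At half-equivalence pH = pKa, so pKa = 4.72.
Ka = 10^(-4.72) = 1.9 x 10^-5.

1.9 x 10^-5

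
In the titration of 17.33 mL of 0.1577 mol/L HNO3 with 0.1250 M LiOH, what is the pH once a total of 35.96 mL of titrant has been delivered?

n(acid) = 0.1577 x 0.01733 = 0.002733 mol; n(LiOH) added = 0.1250 x 0.03596 = 0.004495 mol.
Base is in excess by 0.004495 - 0.002733 = 0.001762 mol in a total volume of 0.05329 L.
[OH^-] = 0.001762/0.05329 = 0.03307 M, so pOH = 1.48 and pH = 14.00 - 1.48 = 12.52.

12.52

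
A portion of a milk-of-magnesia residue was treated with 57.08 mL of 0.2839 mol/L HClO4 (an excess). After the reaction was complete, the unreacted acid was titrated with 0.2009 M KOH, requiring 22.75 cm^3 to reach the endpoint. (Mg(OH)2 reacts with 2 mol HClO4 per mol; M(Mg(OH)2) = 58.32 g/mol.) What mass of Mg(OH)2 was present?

0.339 g

Total n(HClO4) added = 0.2839 x 0.05708 = 0.01621 mol.
n(KOH) used = 0.2009 x 0.02275 = 0.004570 mol, which equals the excess n(HClO4).
So n(HClO4) consumed by the sample = 0.01621 - 0.004570 = 0.01163 mol.
n(Mg(OH)2) = 0.01163 / 2 = 0.005817 mol.
mass = 0.005817 mol x 58.32 g/mol = 0.339 g.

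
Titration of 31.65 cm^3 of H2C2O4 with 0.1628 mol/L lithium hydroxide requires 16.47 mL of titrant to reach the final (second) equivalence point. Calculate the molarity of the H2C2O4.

n(LiOH) = 0.1628 x 0.01647 = 0.002681 mol.
At the final (second) equivalence point, 2 mol OH^- react per mol H2C2O4, so n(H2C2O4) = 0.002681 / 2 = 0.001341 mol.
[H2C2O4] = 0.001341 / 0.03165 L = 0.0424 M.

0.0424 M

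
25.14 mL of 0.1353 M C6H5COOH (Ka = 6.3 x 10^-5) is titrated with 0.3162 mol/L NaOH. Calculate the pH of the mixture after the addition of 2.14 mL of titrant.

Initial n(C6H5COOH) = 0.1353 x 0.02514 = 0.003401 mol.
n(NaOH) added = 0.3162 x 0.002140 = 0.0006767 mol, converting that many moles of C6H5COOH to C6H5COO-.
Remaining n(C6H5COOH) = 0.002725 mol; n(C6H5COO-) = 0.0006767 mol.
By Henderson-Hasselbalch, pH = pKa + log([A^-]/[HA]) = 4.20 + log(0.0006767/0.002725) = 4.20 + (-0.60) = 3.60.

3.60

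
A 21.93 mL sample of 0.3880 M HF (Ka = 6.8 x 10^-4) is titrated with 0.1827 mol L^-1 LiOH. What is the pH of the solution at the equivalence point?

8.13

n(HF) = 0.3880 x 0.02193 = 0.008509 mol; V(LiOH) at equivalence = 0.008509/0.1827 = 0.04657 L.
At equivalence all the acid is converted to F-; total volume = 0.02193 + 0.04657 = 0.06850 L, so [F-] = 0.008509/0.06850 = 0.1242 M.
Kb = Kw/Ka = 1.0e-14 / 6.8 x 10^-4 = 1.47e-11.
[OH^-] = sqrt(Kb x [F-]) = sqrt(1.47e-11 x 0.1242) = 1.35e-6 M.
pOH = 5.87, so pH = 14.00 - 5.87 = 8.13.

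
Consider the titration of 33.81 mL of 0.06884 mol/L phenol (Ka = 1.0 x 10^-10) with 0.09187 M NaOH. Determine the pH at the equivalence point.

11.30

n(C6H5OH) = 0.06884 x 0.03381 = 0.002327 mol; V(NaOH) at equivalence = 0.002327/0.09187 = 0.02533 L.
At equivalence all the acid is converted to C6H5O-; total volume = 0.03381 + 0.02533 = 0.05914 L, so [C6H5O-] = 0.002327/0.05914 = 0.03935 M.
Kb = Kw/Ka = 1.0e-14 / 1.0 x 10^-10 = 0.000100.
[OH^-] = sqrt(Kb x [C6H5O-]) = sqrt(0.000100 x 0.03935) = 0.00198 M.
pOH = 2.70, so pH = 14.00 - 2.70 = 11.30.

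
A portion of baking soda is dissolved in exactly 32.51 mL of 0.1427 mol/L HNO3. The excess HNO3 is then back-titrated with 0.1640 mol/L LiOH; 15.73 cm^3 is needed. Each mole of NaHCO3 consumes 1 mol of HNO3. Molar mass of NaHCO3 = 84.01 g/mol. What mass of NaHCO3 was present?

Total n(HNO3) added = 0.1427 x 0.03251 = 0.004639 mol.
n(LiOH) used = 0.1640 x 0.01573 = 0.002580 mol, which equals the excess n(HNO3).
So n(HNO3) consumed by the sample = 0.004639 - 0.002580 = 0.002059 mol.
n(NaHCO3) = 0.002059 / 1 = 0.002059 mol.
mass = 0.002059 mol x 84.01 g/mol = 0.173 g.

0.173 g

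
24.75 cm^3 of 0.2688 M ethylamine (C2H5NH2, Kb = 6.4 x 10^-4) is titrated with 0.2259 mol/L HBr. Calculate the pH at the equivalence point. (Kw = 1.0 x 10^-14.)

n(C2H5NH2) = 0.2688 x 0.02475 = 0.006653 mol; V(HBr) at equivalence = 0.006653/0.2259 = 0.02945 L.
At equivalence the base is fully converted to C2H5NH3+; total volume = 0.05420 L, so [C2H5NH3+] = 0.006653/0.05420 = 0.1227 M.
Ka(C2H5NH3+) = Kw/Kb = 1.0e-14 / 6.4 x 10^-4 = 1.56e-11.
[H^+] = sqrt(Ka x [C2H5NH3+]) = sqrt(1.56e-11 x 0.1227) = 1.38e-6 M.
pH = -log(1.38e-6) = 5.86.

5.86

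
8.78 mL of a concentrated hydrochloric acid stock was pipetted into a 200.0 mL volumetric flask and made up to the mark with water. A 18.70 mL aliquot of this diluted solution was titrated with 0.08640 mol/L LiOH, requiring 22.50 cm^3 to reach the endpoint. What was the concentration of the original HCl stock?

2.37 M

n(LiOH) = 0.08640 x 0.02250 = 0.001944 mol.
n(HCl) in the aliquot = 0.001944 mol.
[diluted HCl] = 0.001944 / 0.01870 = 0.1040 M.
Dilution factor = 200.0/8.780 = 22.78, so [stock] = 0.1040 x 22.78 = 2.37 M.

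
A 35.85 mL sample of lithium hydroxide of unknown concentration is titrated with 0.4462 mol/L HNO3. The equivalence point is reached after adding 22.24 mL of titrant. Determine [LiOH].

0.277 M

n(HNO3) delivered = 0.4462 x 0.02224 = 0.009923 mol.
For a 1:1 reaction, n(LiOH) = 0.009923 mol.
[LiOH] = 0.009923 mol / 0.03585 L = 0.277 M.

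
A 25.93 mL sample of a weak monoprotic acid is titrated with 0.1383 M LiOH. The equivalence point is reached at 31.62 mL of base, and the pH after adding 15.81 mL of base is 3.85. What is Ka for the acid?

15.81 mL is half of the equivalence volume, so this is the half-equivalence point where [HA] = [A^-].
At half-equivalence pH = pKa, so pKa = 3.85.
Ka = 10^(-3.85) = 1.4 x 10^-4.

1.4 x 10^-4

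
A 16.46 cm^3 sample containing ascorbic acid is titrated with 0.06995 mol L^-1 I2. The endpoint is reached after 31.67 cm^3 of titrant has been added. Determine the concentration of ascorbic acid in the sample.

0.135 M

n(I2) = 0.06995 x 0.03167 = 0.002215 mol.
From the balanced equation, 1 mol I2 reacts with 1 mol ascorbic acid, so n(ascorbic acid) = 0.002215 x 1/1 = 0.002215 mol.
[ascorbic acid] = 0.002215 / 0.01646 L = 0.135 M.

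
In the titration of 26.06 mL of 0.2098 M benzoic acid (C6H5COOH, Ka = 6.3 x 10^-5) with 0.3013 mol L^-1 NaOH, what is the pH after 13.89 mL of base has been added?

Initial n(C6H5COOH) = 0.2098 x 0.02606 = 0.005467 mol.
n(NaOH) added = 0.3013 x 0.01389 = 0.004185 mol, converting that many moles of C6H5COOH to C6H5COO-.
Remaining n(C6H5COOH) = 0.001282 mol; n(C6H5COO-) = 0.004185 mol.
By Henderson-Hasselbalch, pH = pKa + log([A^-]/[HA]) = 4.20 + log(0.004185/0.001282) = 4.20 + (+0.51) = 4.71.

4.71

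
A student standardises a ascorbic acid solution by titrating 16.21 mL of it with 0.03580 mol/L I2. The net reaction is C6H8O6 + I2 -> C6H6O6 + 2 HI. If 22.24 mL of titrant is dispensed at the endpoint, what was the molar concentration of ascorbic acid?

n(I2) = 0.03580 x 0.02224 = 0.0007962 mol.
From the balanced equation, 1 mol I2 reacts with 1 mol ascorbic acid, so n(ascorbic acid) = 0.0007962 x 1/1 = 0.0007962 mol.
[ascorbic acid] = 0.0007962 / 0.01621 L = 0.0491 M.

0.0491 M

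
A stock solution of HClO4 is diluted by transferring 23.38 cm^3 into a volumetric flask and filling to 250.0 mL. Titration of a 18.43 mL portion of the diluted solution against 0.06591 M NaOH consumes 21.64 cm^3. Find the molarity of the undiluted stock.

n(NaOH) = 0.06591 x 0.02164 = 0.001426 mol.
n(HClO4) in the aliquot = 0.001426 mol.
[diluted HClO4] = 0.001426 / 0.01843 = 0.07739 M.
Dilution factor = 250.0/23.38 = 10.69, so [stock] = 0.07739 x 10.69 = 0.828 M.

0.828 M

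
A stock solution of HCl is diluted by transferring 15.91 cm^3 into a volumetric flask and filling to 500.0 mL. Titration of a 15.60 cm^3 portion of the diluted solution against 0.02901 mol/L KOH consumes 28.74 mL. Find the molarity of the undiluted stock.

n(KOH) = 0.02901 x 0.02874 = 0.0008337 mol.
n(HCl) in the aliquot = 0.0008337 mol.
[diluted HCl] = 0.0008337 / 0.01560 = 0.05345 M.
Dilution factor = 500.0/15.91 = 31.43, so [stock] = 0.05345 x 31.43 = 1.68 M.

1.68 M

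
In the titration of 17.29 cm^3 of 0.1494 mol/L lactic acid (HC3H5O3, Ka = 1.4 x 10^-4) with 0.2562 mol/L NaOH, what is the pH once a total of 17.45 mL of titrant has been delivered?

12.74

n(acid) = 0.1494 x 0.01729 = 0.002583 mol; n(NaOH) added = 0.2562 x 0.01745 = 0.004471 mol.
Base is in excess by 0.004471 - 0.002583 = 0.001888 mol in a total volume of 0.03474 L.
[OH^-] = 0.001888/0.03474 = 0.05433 M, so pOH = 1.26 and pH = 14.00 - 1.26 = 12.74.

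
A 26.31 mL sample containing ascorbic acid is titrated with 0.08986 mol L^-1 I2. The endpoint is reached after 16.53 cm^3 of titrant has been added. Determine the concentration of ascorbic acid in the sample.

0.0565 M

n(I2) = 0.08986 x 0.01653 = 0.001485 mol.
From the balanced equation, 1 mol I2 reacts with 1 mol ascorbic acid, so n(ascorbic acid) = 0.001485 x 1/1 = 0.001485 mol.
[ascorbic acid] = 0.001485 / 0.02631 L = 0.0565 M.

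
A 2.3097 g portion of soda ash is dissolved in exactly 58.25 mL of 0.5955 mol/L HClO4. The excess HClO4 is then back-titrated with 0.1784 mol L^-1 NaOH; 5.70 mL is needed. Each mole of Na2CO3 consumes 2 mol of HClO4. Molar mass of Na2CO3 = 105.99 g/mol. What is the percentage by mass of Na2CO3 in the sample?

Total n(HClO4) added = 0.5955 x 0.05825 = 0.03469 mol.
n(NaOH) used = 0.1784 x 0.005700 = 0.001017 mol, which equals the excess n(HClO4).
So n(HClO4) consumed by the sample = 0.03469 - 0.001017 = 0.03367 mol.
n(Na2CO3) = 0.03367 / 2 = 0.01684 mol.
mass Na2CO3 = 0.01684 x 105.99 = 1.784 g, so %Na2CO3 = 1.784/2.3097 x 100 = 77.3%.

77.3%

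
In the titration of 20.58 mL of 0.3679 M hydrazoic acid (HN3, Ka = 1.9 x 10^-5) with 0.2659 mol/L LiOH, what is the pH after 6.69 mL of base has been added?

4.21

Initial n(HN3) = 0.3679 x 0.02058 = 0.007571 mol.
n(LiOH) added = 0.2659 x 0.006690 = 0.001779 mol, converting that many moles of HN3 to N3-.
Remaining n(HN3) = 0.005793 mol; n(N3-) = 0.001779 mol.
By Henderson-Hasselbalch, pH = pKa + log([A^-]/[HA]) = 4.72 + log(0.001779/0.005793) = 4.72 + (-0.51) = 4.21.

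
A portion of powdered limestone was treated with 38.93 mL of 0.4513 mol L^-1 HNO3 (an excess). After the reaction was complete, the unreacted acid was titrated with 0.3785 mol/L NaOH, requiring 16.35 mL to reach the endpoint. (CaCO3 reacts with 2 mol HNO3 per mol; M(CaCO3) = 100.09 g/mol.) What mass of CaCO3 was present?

0.570 g

Total n(HNO3) added = 0.4513 x 0.03893 = 0.01757 mol.
n(NaOH) used = 0.3785 x 0.01635 = 0.006188 mol, which equals the excess n(HNO3).
So n(HNO3) consumed by the sample = 0.01757 - 0.006188 = 0.01138 mol.
n(CaCO3) = 0.01138 / 2 = 0.005690 mol.
mass = 0.005690 mol x 100.09 g/mol = 0.570 g.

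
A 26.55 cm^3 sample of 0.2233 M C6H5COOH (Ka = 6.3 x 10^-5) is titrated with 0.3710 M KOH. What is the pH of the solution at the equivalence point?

n(C6H5COOH) = 0.2233 x 0.02655 = 0.005929 mol; V(KOH) at equivalence = 0.005929/0.3710 = 0.01598 L.
At equivalence all the acid is converted to C6H5COO-; total volume = 0.02655 + 0.01598 = 0.04253 L, so [C6H5COO-] = 0.005929/0.04253 = 0.1394 M.
Kb = Kw/Ka = 1.0e-14 / 6.3 x 10^-5 = 1.59e-10.
[OH^-] = sqrt(Kb x [C6H5COO-]) = sqrt(1.59e-10 x 0.1394) = 4.70e-6 M.
pOH = 5.33, so pH = 14.00 - 5.33 = 8.67.

8.67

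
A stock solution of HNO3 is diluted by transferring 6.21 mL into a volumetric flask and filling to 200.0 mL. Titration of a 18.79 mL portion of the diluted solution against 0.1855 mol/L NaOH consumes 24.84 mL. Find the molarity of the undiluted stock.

7.90 M

n(NaOH) = 0.1855 x 0.02484 = 0.004608 mol.
n(HNO3) in the aliquot = 0.004608 mol.
[diluted HNO3] = 0.004608 / 0.01879 = 0.2452 M.
Dilution factor = 200.0/6.210 = 32.21, so [stock] = 0.2452 x 32.21 = 7.90 M.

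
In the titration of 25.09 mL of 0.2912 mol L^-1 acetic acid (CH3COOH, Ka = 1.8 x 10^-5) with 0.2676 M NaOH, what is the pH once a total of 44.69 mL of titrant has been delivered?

n(acid) = 0.2912 x 0.02509 = 0.007306 mol; n(NaOH) added = 0.2676 x 0.04469 = 0.01196 mol.
Base is in excess by 0.01196 - 0.007306 = 0.004653 mol in a total volume of 0.06978 L.
[OH^-] = 0.004653/0.06978 = 0.06668 M, so pOH = 1.18 and pH = 14.00 - 1.18 = 12.82.

12.82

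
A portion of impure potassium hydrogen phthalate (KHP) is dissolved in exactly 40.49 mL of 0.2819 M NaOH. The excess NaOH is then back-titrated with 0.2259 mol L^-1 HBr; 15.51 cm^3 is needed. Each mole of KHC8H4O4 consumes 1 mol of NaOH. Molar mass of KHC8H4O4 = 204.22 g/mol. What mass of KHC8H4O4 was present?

Total n(NaOH) added = 0.2819 x 0.04049 = 0.01141 mol.
n(HBr) used = 0.2259 x 0.01551 = 0.003504 mol, which equals the excess n(NaOH).
So n(NaOH) consumed by the sample = 0.01141 - 0.003504 = 0.007910 mol.
n(KHC8H4O4) = 0.007910 / 1 = 0.007910 mol.
mass = 0.007910 mol x 204.22 g/mol = 1.62 g.

1.62 g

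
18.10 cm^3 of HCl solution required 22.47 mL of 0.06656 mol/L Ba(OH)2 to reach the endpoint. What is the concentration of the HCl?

0.165 M

n(Ba(OH)2) delivered = 0.06656 x 0.02247 = 0.001496 mol.
The reaction is 2 HCl + 1 Ba(OH)2, so n(HCl) = 0.001496 x 2/1 = 0.002991 mol.
[HCl] = 0.002991 mol / 0.01810 L = 0.165 M.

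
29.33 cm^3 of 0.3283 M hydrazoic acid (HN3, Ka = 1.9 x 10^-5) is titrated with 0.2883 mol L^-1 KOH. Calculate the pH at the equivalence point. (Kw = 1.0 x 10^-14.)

8.95

n(HN3) = 0.3283 x 0.02933 = 0.009629 mol; V(KOH) at equivalence = 0.009629/0.2883 = 0.03340 L.
At equivalence all the acid is converted to N3-; total volume = 0.02933 + 0.03340 = 0.06273 L, so [N3-] = 0.009629/0.06273 = 0.1535 M.
Kb = Kw/Ka = 1.0e-14 / 1.9 x 10^-5 = 5.26e-10.
[OH^-] = sqrt(Kb x [N3-]) = sqrt(5.26e-10 x 0.1535) = 8.99e-6 M.
pOH = 5.05, so pH = 14.00 - 5.05 = 8.95.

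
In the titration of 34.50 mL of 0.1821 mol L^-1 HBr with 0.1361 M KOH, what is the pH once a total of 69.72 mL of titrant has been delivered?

12.49

n(acid) = 0.1821 x 0.03450 = 0.006282 mol; n(KOH) added = 0.1361 x 0.06972 = 0.009489 mol.
Base is in excess by 0.009489 - 0.006282 = 0.003206 mol in a total volume of 0.1042 L.
[OH^-] = 0.003206/0.1042 = 0.03077 M, so pOH = 1.51 and pH = 14.00 - 1.51 = 12.49.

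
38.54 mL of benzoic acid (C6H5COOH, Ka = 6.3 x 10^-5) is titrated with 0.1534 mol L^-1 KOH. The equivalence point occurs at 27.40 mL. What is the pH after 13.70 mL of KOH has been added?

4.20

13.70 mL is exactly half the equivalence volume (27.40/2), i.e. the half-equivalence point.
There, n(HA) = n(A^-), so pH = pKa = -log(6.3 x 10^-5) = 4.20.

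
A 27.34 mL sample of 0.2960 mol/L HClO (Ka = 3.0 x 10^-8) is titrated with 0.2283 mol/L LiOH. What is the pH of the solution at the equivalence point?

10.32

n(HClO) = 0.2960 x 0.02734 = 0.008093 mol; V(LiOH) at equivalence = 0.008093/0.2283 = 0.03545 L.
At equivalence all the acid is converted to ClO-; total volume = 0.02734 + 0.03545 = 0.06279 L, so [ClO-] = 0.008093/0.06279 = 0.1289 M.
Kb = Kw/Ka = 1.0e-14 / 3.0 x 10^-8 = 3.33e-7.
[OH^-] = sqrt(Kb x [ClO-]) = sqrt(3.33e-7 x 0.1289) = 0.000207 M.
pOH = 3.68, so pH = 14.00 - 3.68 = 10.32.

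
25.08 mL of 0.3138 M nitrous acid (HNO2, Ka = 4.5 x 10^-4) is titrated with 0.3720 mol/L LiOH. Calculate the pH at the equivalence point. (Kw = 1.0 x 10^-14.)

n(HNO2) = 0.3138 x 0.02508 = 0.007870 mol; V(LiOH) at equivalence = 0.007870/0.3720 = 0.02116 L.
At equivalence all the acid is converted to NO2-; total volume = 0.02508 + 0.02116 = 0.04624 L, so [NO2-] = 0.007870/0.04624 = 0.1702 M.
Kb = Kw/Ka = 1.0e-14 / 4.5 x 10^-4 = 2.22e-11.
[OH^-] = sqrt(Kb x [NO2-]) = sqrt(2.22e-11 x 0.1702) = 1.94e-6 M.
pOH = 5.71, so pH = 14.00 - 5.71 = 8.29.

8.29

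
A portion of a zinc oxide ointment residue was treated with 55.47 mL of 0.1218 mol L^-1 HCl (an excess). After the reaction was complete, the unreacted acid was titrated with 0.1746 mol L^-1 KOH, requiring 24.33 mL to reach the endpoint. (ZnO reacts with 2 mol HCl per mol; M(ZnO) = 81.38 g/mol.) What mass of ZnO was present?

0.102 g

Total n(HCl) added = 0.1218 x 0.05547 = 0.006756 mol.
n(KOH) used = 0.1746 x 0.02433 = 0.004248 mol, which equals the excess n(HCl).
So n(HCl) consumed by the sample = 0.006756 - 0.004248 = 0.002508 mol.
n(ZnO) = 0.002508 / 2 = 0.001254 mol.
mass = 0.001254 mol x 81.38 g/mol = 0.102 g.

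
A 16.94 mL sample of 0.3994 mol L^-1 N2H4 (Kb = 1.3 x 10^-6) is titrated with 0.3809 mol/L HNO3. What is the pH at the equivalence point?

n(N2H4) = 0.3994 x 0.01694 = 0.006766 mol; V(HNO3) at equivalence = 0.006766/0.3809 = 0.01776 L.
At equivalence the base is fully converted to N2H5+; total volume = 0.03470 L, so [N2H5+] = 0.006766/0.03470 = 0.1950 M.
Ka(N2H5+) = Kw/Kb = 1.0e-14 / 1.3 x 10^-6 = 7.69e-9.
[H^+] = sqrt(Ka x [N2H5+]) = sqrt(7.69e-9 x 0.1950) = 3.87e-5 M.
pH = -log(3.87e-5) = 4.41.

4.41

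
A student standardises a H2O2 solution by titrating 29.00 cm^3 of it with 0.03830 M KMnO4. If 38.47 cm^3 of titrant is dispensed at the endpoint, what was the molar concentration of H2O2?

n(KMnO4) = 0.03830 x 0.03847 = 0.001473 mol.
From the balanced equation, 2 mol KMnO4 reacts with 5 mol H2O2, so n(H2O2) = 0.001473 x 5/2 = 0.003684 mol.
[H2O2] = 0.003684 / 0.02900 L = 0.127 M.

0.127 M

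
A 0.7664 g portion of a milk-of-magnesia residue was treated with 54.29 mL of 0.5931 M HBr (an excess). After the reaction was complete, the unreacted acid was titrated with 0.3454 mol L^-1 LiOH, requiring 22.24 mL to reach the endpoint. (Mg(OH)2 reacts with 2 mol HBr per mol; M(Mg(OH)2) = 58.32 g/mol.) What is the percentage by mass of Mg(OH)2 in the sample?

Total n(HBr) added = 0.5931 x 0.05429 = 0.03220 mol.
n(LiOH) used = 0.3454 x 0.02224 = 0.007682 mol, which equals the excess n(HBr).
So n(HBr) consumed by the sample = 0.03220 - 0.007682 = 0.02452 mol.
n(Mg(OH)2) = 0.02452 / 2 = 0.01226 mol.
mass Mg(OH)2 = 0.01226 x 58.32 = 0.7149 g, so %Mg(OH)2 = 0.7149/0.7664 x 100 = 93.3%.

93.3%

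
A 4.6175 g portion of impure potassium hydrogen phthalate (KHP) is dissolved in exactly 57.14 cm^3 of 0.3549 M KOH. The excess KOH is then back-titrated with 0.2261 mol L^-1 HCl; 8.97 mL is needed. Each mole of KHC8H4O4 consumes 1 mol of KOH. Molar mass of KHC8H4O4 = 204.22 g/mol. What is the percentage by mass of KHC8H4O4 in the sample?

Total n(KOH) added = 0.3549 x 0.05714 = 0.02028 mol.
n(HCl) used = 0.2261 x 0.008970 = 0.002028 mol, which equals the excess n(KOH).
So n(KOH) consumed by the sample = 0.02028 - 0.002028 = 0.01825 mol.
n(KHC8H4O4) = 0.01825 / 1 = 0.01825 mol.
mass KHC8H4O4 = 0.01825 x 204.22 = 3.727 g, so %KHC8H4O4 = 3.727/4.6175 x 100 = 80.7%.

80.7%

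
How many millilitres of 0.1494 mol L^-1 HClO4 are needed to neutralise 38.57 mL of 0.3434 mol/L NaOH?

88.7 mL

n(NaOH) = 0.3434 mol/L x 0.03857 L = 0.01324 mol.
At equivalence n(HClO4) = n(NaOH) = 0.01324 mol.
V(HClO4) = 0.01324 / 0.1494 = 0.08865 L = 88.7 mL.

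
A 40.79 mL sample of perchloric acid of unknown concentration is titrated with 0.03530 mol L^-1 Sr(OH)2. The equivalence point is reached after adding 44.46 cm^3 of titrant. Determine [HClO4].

n(Sr(OH)2) delivered = 0.03530 x 0.04446 = 0.001569 mol.
The reaction is 2 HClO4 + 1 Sr(OH)2, so n(HClO4) = 0.001569 x 2/1 = 0.003139 mol.
[HClO4] = 0.003139 mol / 0.04079 L = 0.0770 M.

0.0770 M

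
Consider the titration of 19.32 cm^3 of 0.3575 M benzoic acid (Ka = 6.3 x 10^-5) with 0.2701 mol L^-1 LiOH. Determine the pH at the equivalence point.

8.69

n(C6H5COOH) = 0.3575 x 0.01932 = 0.006907 mol; V(LiOH) at equivalence = 0.006907/0.2701 = 0.02557 L.
At equivalence all the acid is converted to C6H5COO-; total volume = 0.01932 + 0.02557 = 0.04489 L, so [C6H5COO-] = 0.006907/0.04489 = 0.1539 M.
Kb = Kw/Ka = 1.0e-14 / 6.3 x 10^-5 = 1.59e-10.
[OH^-] = sqrt(Kb x [C6H5COO-]) = sqrt(1.59e-10 x 0.1539) = 4.94e-6 M.
pOH = 5.31, so pH = 14.00 - 5.31 = 8.69.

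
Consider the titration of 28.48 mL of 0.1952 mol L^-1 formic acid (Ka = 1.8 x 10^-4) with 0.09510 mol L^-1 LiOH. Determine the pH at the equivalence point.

n(HCOOH) = 0.1952 x 0.02848 = 0.005559 mol; V(LiOH) at equivalence = 0.005559/0.09510 = 0.05846 L.
At equivalence all the acid is converted to HCOO-; total volume = 0.02848 + 0.05846 = 0.08694 L, so [HCOO-] = 0.005559/0.08694 = 0.06395 M.
Kb = Kw/Ka = 1.0e-14 / 1.8 x 10^-4 = 5.56e-11.
[OH^-] = sqrt(Kb x [HCOO-]) = sqrt(5.56e-11 x 0.06395) = 1.88e-6 M.
pOH = 5.72, so pH = 14.00 - 5.72 = 8.28.

8.28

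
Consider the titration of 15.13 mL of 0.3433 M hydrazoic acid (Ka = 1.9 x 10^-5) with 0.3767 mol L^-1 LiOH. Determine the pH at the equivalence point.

8.99

n(HN3) = 0.3433 x 0.01513 = 0.005194 mol; V(LiOH) at equivalence = 0.005194/0.3767 = 0.01379 L.
At equivalence all the acid is converted to N3-; total volume = 0.01513 + 0.01379 = 0.02892 L, so [N3-] = 0.005194/0.02892 = 0.1796 M.
Kb = Kw/Ka = 1.0e-14 / 1.9 x 10^-5 = 5.26e-10.
[OH^-] = sqrt(Kb x [N3-]) = sqrt(5.26e-10 x 0.1796) = 9.72e-6 M.
pOH = 5.01, so pH = 14.00 - 5.01 = 8.99.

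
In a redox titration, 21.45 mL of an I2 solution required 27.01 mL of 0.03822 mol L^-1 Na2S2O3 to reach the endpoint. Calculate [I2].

0.0241 M

n(Na2S2O3) = 0.03822 x 0.02701 = 0.001032 mol.
From the balanced equation, 2 mol Na2S2O3 reacts with 1 mol I2, so n(I2) = 0.001032 x 1/2 = 0.0005162 mol.
[I2] = 0.0005162 / 0.02145 L = 0.0241 M.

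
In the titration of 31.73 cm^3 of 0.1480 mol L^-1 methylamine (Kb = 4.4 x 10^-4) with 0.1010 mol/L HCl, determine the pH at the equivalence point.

5.93

n(CH3NH2) = 0.1480 x 0.03173 = 0.004696 mol; V(HCl) at equivalence = 0.004696/0.1010 = 0.04650 L.
At equivalence the base is fully converted to CH3NH3+; total volume = 0.07823 L, so [CH3NH3+] = 0.004696/0.07823 = 0.06003 M.
Ka(CH3NH3+) = Kw/Kb = 1.0e-14 / 4.4 x 10^-4 = 2.27e-11.
[H^+] = sqrt(Ka x [CH3NH3+]) = sqrt(2.27e-11 x 0.06003) = 1.17e-6 M.
pH = -log(1.17e-6) = 5.93.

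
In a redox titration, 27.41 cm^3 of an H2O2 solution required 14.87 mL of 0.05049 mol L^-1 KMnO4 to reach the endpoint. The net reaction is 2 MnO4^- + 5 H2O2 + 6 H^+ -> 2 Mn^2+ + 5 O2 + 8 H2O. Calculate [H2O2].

0.0685 M

n(KMnO4) = 0.05049 x 0.01487 = 0.0007508 mol.
From the balanced equation, 2 mol KMnO4 reacts with 5 mol H2O2, so n(H2O2) = 0.0007508 x 5/2 = 0.001877 mol.
[H2O2] = 0.001877 / 0.02741 L = 0.0685 M.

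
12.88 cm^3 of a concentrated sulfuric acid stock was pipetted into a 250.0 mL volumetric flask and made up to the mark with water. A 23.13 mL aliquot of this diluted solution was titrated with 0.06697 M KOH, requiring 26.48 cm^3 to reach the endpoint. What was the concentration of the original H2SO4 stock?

n(KOH) = 0.06697 x 0.02648 = 0.001773 mol.
n(H2SO4) in the aliquot = 0.001773 x 1/2 = 0.0008867 mol.
[diluted H2SO4] = 0.0008867 / 0.02313 = 0.03833 M.
Dilution factor = 250.0/12.88 = 19.41, so [stock] = 0.03833 x 19.41 = 0.744 M.

0.744 M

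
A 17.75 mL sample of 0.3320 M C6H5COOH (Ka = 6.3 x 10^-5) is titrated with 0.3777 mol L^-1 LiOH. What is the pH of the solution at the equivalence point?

n(C6H5COOH) = 0.3320 x 0.01775 = 0.005893 mol; V(LiOH) at equivalence = 0.005893/0.3777 = 0.01560 L.
At equivalence all the acid is converted to C6H5COO-; total volume = 0.01775 + 0.01560 = 0.03335 L, so [C6H5COO-] = 0.005893/0.03335 = 0.1767 M.
Kb = Kw/Ka = 1.0e-14 / 6.3 x 10^-5 = 1.59e-10.
[OH^-] = sqrt(Kb x [C6H5COO-]) = sqrt(1.59e-10 x 0.1767) = 5.30e-6 M.
pOH = 5.28, so pH = 14.00 - 5.28 = 8.72.

8.72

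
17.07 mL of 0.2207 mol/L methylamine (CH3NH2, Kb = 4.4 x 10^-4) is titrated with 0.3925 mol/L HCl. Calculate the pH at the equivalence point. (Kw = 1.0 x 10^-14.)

n(CH3NH2) = 0.2207 x 0.01707 = 0.003767 mol; V(HCl) at equivalence = 0.003767/0.3925 = 0.009598 L.
At equivalence the base is fully converted to CH3NH3+; total volume = 0.02667 L, so [CH3NH3+] = 0.003767/0.02667 = 0.1413 M.
Ka(CH3NH3+) = Kw/Kb = 1.0e-14 / 4.4 x 10^-4 = 2.27e-11.
[H^+] = sqrt(Ka x [CH3NH3+]) = sqrt(2.27e-11 x 0.1413) = 1.79e-6 M.
pH = -log(1.79e-6) = 5.75.

5.75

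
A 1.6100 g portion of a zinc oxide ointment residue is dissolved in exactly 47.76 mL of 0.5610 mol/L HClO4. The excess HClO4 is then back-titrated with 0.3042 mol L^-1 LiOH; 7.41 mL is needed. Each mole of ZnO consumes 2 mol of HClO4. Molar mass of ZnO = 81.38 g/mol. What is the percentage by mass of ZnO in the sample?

Total n(HClO4) added = 0.5610 x 0.04776 = 0.02679 mol.
n(LiOH) used = 0.3042 x 0.007410 = 0.002254 mol, which equals the excess n(HClO4).
So n(HClO4) consumed by the sample = 0.02679 - 0.002254 = 0.02454 mol.
n(ZnO) = 0.02454 / 2 = 0.01227 mol.
mass ZnO = 0.01227 x 81.38 = 0.9985 g, so %ZnO = 0.9985/1.6100 x 100 = 62.0%.

62.0%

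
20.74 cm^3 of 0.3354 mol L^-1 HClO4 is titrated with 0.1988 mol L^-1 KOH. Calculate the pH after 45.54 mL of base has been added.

12.50

n(acid) = 0.3354 x 0.02074 = 0.006956 mol; n(KOH) added = 0.1988 x 0.04554 = 0.009053 mol.
Base is in excess by 0.009053 - 0.006956 = 0.002097 mol in a total volume of 0.06628 L.
[OH^-] = 0.002097/0.06628 = 0.03164 M, so pOH = 1.50 and pH = 14.00 - 1.50 = 12.50.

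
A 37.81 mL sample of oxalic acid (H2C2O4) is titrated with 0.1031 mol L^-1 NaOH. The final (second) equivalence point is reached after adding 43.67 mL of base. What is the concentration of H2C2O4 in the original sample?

0.0595 M

n(NaOH) = 0.1031 x 0.04367 = 0.004502 mol.
At the final (second) equivalence point, 2 mol OH^- react per mol H2C2O4, so n(H2C2O4) = 0.004502 / 2 = 0.002251 mol.
[H2C2O4] = 0.002251 / 0.03781 L = 0.0595 M.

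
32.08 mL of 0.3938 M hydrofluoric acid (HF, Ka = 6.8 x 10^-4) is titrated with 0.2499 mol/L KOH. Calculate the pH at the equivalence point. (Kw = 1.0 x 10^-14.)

8.18

n(HF) = 0.3938 x 0.03208 = 0.01263 mol; V(KOH) at equivalence = 0.01263/0.2499 = 0.05055 L.
At equivalence all the acid is converted to F-; total volume = 0.03208 + 0.05055 = 0.08263 L, so [F-] = 0.01263/0.08263 = 0.1529 M.
Kb = Kw/Ka = 1.0e-14 / 6.8 x 10^-4 = 1.47e-11.
[OH^-] = sqrt(Kb x [F-]) = sqrt(1.47e-11 x 0.1529) = 1.50e-6 M.
pOH = 5.82, so pH = 14.00 - 5.82 = 8.18.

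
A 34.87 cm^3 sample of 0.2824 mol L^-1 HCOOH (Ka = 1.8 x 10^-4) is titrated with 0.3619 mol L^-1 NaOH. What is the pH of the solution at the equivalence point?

8.47

n(HCOOH) = 0.2824 x 0.03487 = 0.009847 mol; V(NaOH) at equivalence = 0.009847/0.3619 = 0.02721 L.
At equivalence all the acid is converted to HCOO-; total volume = 0.03487 + 0.02721 = 0.06208 L, so [HCOO-] = 0.009847/0.06208 = 0.1586 M.
Kb = Kw/Ka = 1.0e-14 / 1.8 x 10^-4 = 5.56e-11.
[OH^-] = sqrt(Kb x [HCOO-]) = sqrt(5.56e-11 x 0.1586) = 2.97e-6 M.
pOH = 5.53, so pH = 14.00 - 5.53 = 8.47.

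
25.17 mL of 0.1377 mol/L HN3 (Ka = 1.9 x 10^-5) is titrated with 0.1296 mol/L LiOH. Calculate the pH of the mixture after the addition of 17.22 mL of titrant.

Initial n(HN3) = 0.1377 x 0.02517 = 0.003466 mol.
n(LiOH) added = 0.1296 x 0.01722 = 0.002232 mol, converting that many moles of HN3 to N3-.
Remaining n(HN3) = 0.001234 mol; n(N3-) = 0.002232 mol.
By Henderson-Hasselbalch, pH = pKa + log([A^-]/[HA]) = 4.72 + log(0.002232/0.001234) = 4.72 + (+0.26) = 4.98.

4.98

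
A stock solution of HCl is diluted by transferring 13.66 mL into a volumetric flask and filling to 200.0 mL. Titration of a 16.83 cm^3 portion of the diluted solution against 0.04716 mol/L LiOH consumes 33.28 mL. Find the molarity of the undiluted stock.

1.37 M

n(LiOH) = 0.04716 x 0.03328 = 0.001569 mol.
n(HCl) in the aliquot = 0.001569 mol.
[diluted HCl] = 0.001569 / 0.01683 = 0.09326 M.
Dilution factor = 200.0/13.66 = 14.64, so [stock] = 0.09326 x 14.64 = 1.37 M.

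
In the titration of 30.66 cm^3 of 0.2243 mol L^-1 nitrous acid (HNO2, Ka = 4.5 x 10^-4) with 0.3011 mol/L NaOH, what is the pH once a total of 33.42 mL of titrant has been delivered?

n(acid) = 0.2243 x 0.03066 = 0.006877 mol; n(NaOH) added = 0.3011 x 0.03342 = 0.01006 mol.
Base is in excess by 0.01006 - 0.006877 = 0.003186 mol in a total volume of 0.06408 L.
[OH^-] = 0.003186/0.06408 = 0.04971 M, so pOH = 1.30 and pH = 14.00 - 1.30 = 12.70.

12.70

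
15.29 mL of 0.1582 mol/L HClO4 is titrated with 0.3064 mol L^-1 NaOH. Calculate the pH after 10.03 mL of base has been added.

n(acid) = 0.1582 x 0.01529 = 0.002419 mol; n(NaOH) added = 0.3064 x 0.01003 = 0.003073 mol.
Base is in excess by 0.003073 - 0.002419 = 0.0006543 mol in a total volume of 0.02532 L.
[OH^-] = 0.0006543/0.02532 = 0.02584 M, so pOH = 1.59 and pH = 14.00 - 1.59 = 12.41.

12.41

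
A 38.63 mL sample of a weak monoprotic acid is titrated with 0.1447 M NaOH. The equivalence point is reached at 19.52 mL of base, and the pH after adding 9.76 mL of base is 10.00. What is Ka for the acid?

9.76 mL is half of the equivalence volume, so this is the half-equivalence point where [HA] = [A^-].
At half-equivalence pH = pKa, so pKa = 10.00.
Ka = 10^(-10.00) = 1.0 x 10^-10.

1.0 x 10^-10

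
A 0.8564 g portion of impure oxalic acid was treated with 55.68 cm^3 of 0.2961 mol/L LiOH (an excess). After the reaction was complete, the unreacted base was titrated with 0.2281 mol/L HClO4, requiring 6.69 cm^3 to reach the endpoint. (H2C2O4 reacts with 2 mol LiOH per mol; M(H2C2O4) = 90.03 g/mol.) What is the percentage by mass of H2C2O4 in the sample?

Total n(LiOH) added = 0.2961 x 0.05568 = 0.01649 mol.
n(HClO4) used = 0.2281 x 0.006690 = 0.001526 mol, which equals the excess n(LiOH).
So n(LiOH) consumed by the sample = 0.01649 - 0.001526 = 0.01496 mol.
n(H2C2O4) = 0.01496 / 2 = 0.007480 mol.
mass H2C2O4 = 0.007480 x 90.03 = 0.6735 g, so %H2C2O4 = 0.6735/0.8564 x 100 = 78.6%.

78.6%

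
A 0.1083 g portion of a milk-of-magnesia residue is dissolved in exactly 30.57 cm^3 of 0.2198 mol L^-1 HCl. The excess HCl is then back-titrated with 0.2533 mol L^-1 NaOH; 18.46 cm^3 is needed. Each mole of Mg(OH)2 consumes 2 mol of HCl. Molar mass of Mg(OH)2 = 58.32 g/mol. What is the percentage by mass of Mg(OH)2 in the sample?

55.0%

Total n(HCl) added = 0.2198 x 0.03057 = 0.006719 mol.
n(NaOH) used = 0.2533 x 0.01846 = 0.004676 mol, which equals the excess n(HCl).
So n(HCl) consumed by the sample = 0.006719 - 0.004676 = 0.002043 mol.
n(Mg(OH)2) = 0.002043 / 2 = 0.001022 mol.
mass Mg(OH)2 = 0.001022 x 58.32 = 0.05958 g, so %Mg(OH)2 = 0.05958/0.1083 x 100 = 55.0%.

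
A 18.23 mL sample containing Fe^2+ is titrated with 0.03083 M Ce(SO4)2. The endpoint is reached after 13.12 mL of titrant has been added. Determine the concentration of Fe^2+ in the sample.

n(Ce(SO4)2) = 0.03083 x 0.01312 = 0.0004045 mol.
From the balanced equation, 1 mol Ce(SO4)2 reacts with 1 mol Fe^2+, so n(Fe^2+) = 0.0004045 x 1/1 = 0.0004045 mol.
[Fe^2+] = 0.0004045 / 0.01823 L = 0.0222 M.

0.0222 M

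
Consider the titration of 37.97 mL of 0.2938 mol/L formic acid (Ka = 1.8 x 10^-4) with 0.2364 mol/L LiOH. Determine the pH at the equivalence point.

8.43

n(HCOOH) = 0.2938 x 0.03797 = 0.01116 mol; V(LiOH) at equivalence = 0.01116/0.2364 = 0.04719 L.
At equivalence all the acid is converted to HCOO-; total volume = 0.03797 + 0.04719 = 0.08516 L, so [HCOO-] = 0.01116/0.08516 = 0.1310 M.
Kb = Kw/Ka = 1.0e-14 / 1.8 x 10^-4 = 5.56e-11.
[OH^-] = sqrt(Kb x [HCOO-]) = sqrt(5.56e-11 x 0.1310) = 2.70e-6 M.
pOH = 5.57, so pH = 14.00 - 5.57 = 8.43.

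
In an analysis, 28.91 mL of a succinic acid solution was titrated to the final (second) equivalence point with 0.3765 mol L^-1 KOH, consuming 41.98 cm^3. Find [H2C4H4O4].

n(KOH) = 0.3765 x 0.04198 = 0.01581 mol.
At the final (second) equivalence point, 2 mol OH^- react per mol H2C4H4O4, so n(H2C4H4O4) = 0.01581 / 2 = 0.007903 mol.
[H2C4H4O4] = 0.007903 / 0.02891 L = 0.273 M.

0.273 M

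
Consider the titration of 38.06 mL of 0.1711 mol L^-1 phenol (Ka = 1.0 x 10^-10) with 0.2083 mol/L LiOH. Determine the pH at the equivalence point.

11.49

n(C6H5OH) = 0.1711 x 0.03806 = 0.006512 mol; V(LiOH) at equivalence = 0.006512/0.2083 = 0.03126 L.
At equivalence all the acid is converted to C6H5O-; total volume = 0.03806 + 0.03126 = 0.06932 L, so [C6H5O-] = 0.006512/0.06932 = 0.09394 M.
Kb = Kw/Ka = 1.0e-14 / 1.0 x 10^-10 = 0.000100.
[OH^-] = sqrt(Kb x [C6H5O-]) = sqrt(0.000100 x 0.09394) = 0.00306 M.
pOH = 2.51, so pH = 14.00 - 2.51 = 11.49.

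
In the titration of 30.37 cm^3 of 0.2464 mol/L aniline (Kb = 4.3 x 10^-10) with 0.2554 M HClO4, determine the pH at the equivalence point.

n(C6H5NH2) = 0.2464 x 0.03037 = 0.007483 mol; V(HClO4) at equivalence = 0.007483/0.2554 = 0.02930 L.
At equivalence the base is fully converted to C6H5NH3+; total volume = 0.05967 L, so [C6H5NH3+] = 0.007483/0.05967 = 0.1254 M.
Ka(C6H5NH3+) = Kw/Kb = 1.0e-14 / 4.3 x 10^-10 = 2.33e-5.
[H^+] = sqrt(Ka x [C6H5NH3+]) = sqrt(2.33e-5 x 0.1254) = 0.00171 M.
pH = -log(0.00171) = 2.77.

2.77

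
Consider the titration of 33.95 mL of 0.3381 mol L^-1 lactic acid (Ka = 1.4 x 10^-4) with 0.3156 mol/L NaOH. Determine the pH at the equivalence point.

n(HC3H5O3) = 0.3381 x 0.03395 = 0.01148 mol; V(NaOH) at equivalence = 0.01148/0.3156 = 0.03637 L.
At equivalence all the acid is converted to C3H5O3-; total volume = 0.03395 + 0.03637 = 0.07032 L, so [C3H5O3-] = 0.01148/0.07032 = 0.1632 M.
Kb = Kw/Ka = 1.0e-14 / 1.4 x 10^-4 = 7.14e-11.
[OH^-] = sqrt(Kb x [C3H5O3-]) = sqrt(7.14e-11 x 0.1632) = 3.41e-6 M.
pOH = 5.47, so pH = 14.00 - 5.47 = 8.53.

8.53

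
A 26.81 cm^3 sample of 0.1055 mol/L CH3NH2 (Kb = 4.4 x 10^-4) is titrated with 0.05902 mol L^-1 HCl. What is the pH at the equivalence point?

6.03

n(CH3NH2) = 0.1055 x 0.02681 = 0.002828 mol; V(HCl) at equivalence = 0.002828/0.05902 = 0.04792 L.
At equivalence the base is fully converted to CH3NH3+; total volume = 0.07473 L, so [CH3NH3+] = 0.002828/0.07473 = 0.03785 M.
Ka(CH3NH3+) = Kw/Kb = 1.0e-14 / 4.4 x 10^-4 = 2.27e-11.
[H^+] = sqrt(Ka x [CH3NH3+]) = sqrt(2.27e-11 x 0.03785) = 9.27e-7 M.
pH = -log(9.27e-7) = 6.03.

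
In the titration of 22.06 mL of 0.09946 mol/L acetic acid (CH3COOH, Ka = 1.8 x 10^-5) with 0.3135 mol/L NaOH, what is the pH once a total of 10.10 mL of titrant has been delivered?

12.48

n(acid) = 0.09946 x 0.02206 = 0.002194 mol; n(NaOH) added = 0.3135 x 0.01010 = 0.003166 mol.
Base is in excess by 0.003166 - 0.002194 = 0.0009723 mol in a total volume of 0.03216 L.
[OH^-] = 0.0009723/0.03216 = 0.03023 M, so pOH = 1.52 and pH = 14.00 - 1.52 = 12.48.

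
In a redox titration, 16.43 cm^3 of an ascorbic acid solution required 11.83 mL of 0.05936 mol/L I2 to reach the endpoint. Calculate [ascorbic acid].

0.0427 M

n(I2) = 0.05936 x 0.01183 = 0.0007022 mol.
From the balanced equation, 1 mol I2 reacts with 1 mol ascorbic acid, so n(ascorbic acid) = 0.0007022 x 1/1 = 0.0007022 mol.
[ascorbic acid] = 0.0007022 / 0.01643 L = 0.0427 M.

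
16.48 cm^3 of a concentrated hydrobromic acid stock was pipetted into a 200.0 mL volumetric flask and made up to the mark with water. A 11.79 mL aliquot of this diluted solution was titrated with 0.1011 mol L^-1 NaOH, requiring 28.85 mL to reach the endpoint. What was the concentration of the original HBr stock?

3.00 M

n(NaOH) = 0.1011 x 0.02885 = 0.002917 mol.
n(HBr) in the aliquot = 0.002917 mol.
[diluted HBr] = 0.002917 / 0.01179 = 0.2474 M.
Dilution factor = 200.0/16.48 = 12.14, so [stock] = 0.2474 x 12.14 = 3.00 M.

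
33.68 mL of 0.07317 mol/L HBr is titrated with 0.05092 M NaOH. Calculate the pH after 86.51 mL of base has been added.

12.21

n(acid) = 0.07317 x 0.03368 = 0.002464 mol; n(NaOH) added = 0.05092 x 0.08651 = 0.004405 mol.
Base is in excess by 0.004405 - 0.002464 = 0.001941 mol in a total volume of 0.1202 L.
[OH^-] = 0.001941/0.1202 = 0.01615 M, so pOH = 1.79 and pH = 14.00 - 1.79 = 12.21.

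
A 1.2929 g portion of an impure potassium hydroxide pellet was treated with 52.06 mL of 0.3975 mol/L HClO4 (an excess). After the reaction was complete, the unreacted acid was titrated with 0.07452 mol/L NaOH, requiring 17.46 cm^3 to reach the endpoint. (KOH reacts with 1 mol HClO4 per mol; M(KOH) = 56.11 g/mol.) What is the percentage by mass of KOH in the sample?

84.2%

Total n(HClO4) added = 0.3975 x 0.05206 = 0.02069 mol.
n(NaOH) used = 0.07452 x 0.01746 = 0.001301 mol, which equals the excess n(HClO4).
So n(HClO4) consumed by the sample = 0.02069 - 0.001301 = 0.01939 mol.
n(KOH) = 0.01939 / 1 = 0.01939 mol.
mass KOH = 0.01939 x 56.11 = 1.088 g, so %KOH = 1.088/1.2929 x 100 = 84.2%.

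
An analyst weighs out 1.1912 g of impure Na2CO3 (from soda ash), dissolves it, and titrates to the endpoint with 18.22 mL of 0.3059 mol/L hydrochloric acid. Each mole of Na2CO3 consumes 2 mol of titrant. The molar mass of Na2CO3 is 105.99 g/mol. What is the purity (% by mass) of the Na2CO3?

24.8%

n(HCl) = 0.3059 x 0.01822 = 0.005573 mol.
n(Na2CO3) = 0.005573 / 2 = 0.002787 mol.
mass of Na2CO3 = 0.002787 x 105.99 = 0.2954 g.
% purity = 0.2954 / 1.1912 x 100 = 24.8%.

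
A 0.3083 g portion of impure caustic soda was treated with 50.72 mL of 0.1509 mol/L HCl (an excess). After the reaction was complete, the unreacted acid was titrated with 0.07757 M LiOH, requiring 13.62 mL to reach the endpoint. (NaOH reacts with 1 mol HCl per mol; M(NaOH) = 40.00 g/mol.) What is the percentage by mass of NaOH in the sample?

Total n(HCl) added = 0.1509 x 0.05072 = 0.007654 mol.
n(LiOH) used = 0.07757 x 0.01362 = 0.001057 mol, which equals the excess n(HCl).
So n(HCl) consumed by the sample = 0.007654 - 0.001057 = 0.006597 mol.
n(NaOH) = 0.006597 / 1 = 0.006597 mol.
mass NaOH = 0.006597 x 40.00 = 0.2639 g, so %NaOH = 0.2639/0.3083 x 100 = 85.6%.

85.6%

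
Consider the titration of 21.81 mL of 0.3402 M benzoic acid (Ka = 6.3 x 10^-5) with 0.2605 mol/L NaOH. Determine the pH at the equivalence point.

n(C6H5COOH) = 0.3402 x 0.02181 = 0.007420 mol; V(NaOH) at equivalence = 0.007420/0.2605 = 0.02848 L.
At equivalence all the acid is converted to C6H5COO-; total volume = 0.02181 + 0.02848 = 0.05029 L, so [C6H5COO-] = 0.007420/0.05029 = 0.1475 M.
Kb = Kw/Ka = 1.0e-14 / 6.3 x 10^-5 = 1.59e-10.
[OH^-] = sqrt(Kb x [C6H5COO-]) = sqrt(1.59e-10 x 0.1475) = 4.84e-6 M.
pOH = 5.32, so pH = 14.00 - 5.32 = 8.68.

8.68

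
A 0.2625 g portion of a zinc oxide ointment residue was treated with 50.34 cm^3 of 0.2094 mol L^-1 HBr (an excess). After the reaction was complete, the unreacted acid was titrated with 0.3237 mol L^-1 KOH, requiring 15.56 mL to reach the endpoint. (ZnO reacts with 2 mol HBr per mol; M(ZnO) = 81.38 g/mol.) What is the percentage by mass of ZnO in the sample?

85.3%

Total n(HBr) added = 0.2094 x 0.05034 = 0.01054 mol.
n(KOH) used = 0.3237 x 0.01556 = 0.005037 mol, which equals the excess n(HBr).
So n(HBr) consumed by the sample = 0.01054 - 0.005037 = 0.005504 mol.
n(ZnO) = 0.005504 / 2 = 0.002752 mol.
mass ZnO = 0.002752 x 81.38 = 0.2240 g, so %ZnO = 0.2240/0.2625 x 100 = 85.3%.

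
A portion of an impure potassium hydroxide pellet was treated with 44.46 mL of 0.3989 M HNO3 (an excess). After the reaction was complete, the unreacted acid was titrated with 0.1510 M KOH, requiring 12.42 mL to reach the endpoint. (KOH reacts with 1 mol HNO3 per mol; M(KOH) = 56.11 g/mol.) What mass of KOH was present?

0.890 g

Total n(HNO3) added = 0.3989 x 0.04446 = 0.01774 mol.
n(KOH) used = 0.1510 x 0.01242 = 0.001875 mol, which equals the excess n(HNO3).
So n(HNO3) consumed by the sample = 0.01774 - 0.001875 = 0.01586 mol.
n(KOH) = 0.01586 / 1 = 0.01586 mol.
mass = 0.01586 mol x 56.11 g/mol = 0.890 g.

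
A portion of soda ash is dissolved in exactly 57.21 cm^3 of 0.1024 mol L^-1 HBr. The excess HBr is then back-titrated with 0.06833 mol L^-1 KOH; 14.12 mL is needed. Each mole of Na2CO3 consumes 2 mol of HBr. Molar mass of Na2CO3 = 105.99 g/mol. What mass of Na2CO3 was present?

Total n(HBr) added = 0.1024 x 0.05721 = 0.005858 mol.
n(KOH) used = 0.06833 x 0.01412 = 0.0009648 mol, which equals the excess n(HBr).
So n(HBr) consumed by the sample = 0.005858 - 0.0009648 = 0.004893 mol.
n(Na2CO3) = 0.004893 / 2 = 0.002447 mol.
mass = 0.002447 mol x 105.99 g/mol = 0.259 g.

0.259 g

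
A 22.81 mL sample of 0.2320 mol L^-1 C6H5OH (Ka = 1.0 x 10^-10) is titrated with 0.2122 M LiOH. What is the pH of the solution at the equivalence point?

11.52

n(C6H5OH) = 0.2320 x 0.02281 = 0.005292 mol; V(LiOH) at equivalence = 0.005292/0.2122 = 0.02494 L.
At equivalence all the acid is converted to C6H5O-; total volume = 0.02281 + 0.02494 = 0.04775 L, so [C6H5O-] = 0.005292/0.04775 = 0.1108 M.
Kb = Kw/Ka = 1.0e-14 / 1.0 x 10^-10 = 0.000100.
[OH^-] = sqrt(Kb x [C6H5O-]) = sqrt(0.000100 x 0.1108) = 0.00333 M.
pOH = 2.48, so pH = 14.00 - 2.48 = 11.52.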